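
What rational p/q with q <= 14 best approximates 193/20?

135/14

Expand x = 193/20 as a continued fraction with the Euclidean algorithm:
  193 = 9*20 + 13, so a_0 = 9.
  20 = 1*13 + 7, so a_1 = 1.
  13 = 1*7 + 6, so a_2 = 1.
  7 = 1*6 + 1, so a_3 = 1.
  6 = 6*1 + 0, so a_4 = 6.
so x = [9; 1, 1, 1, 6].
Convergents (p_i = a_i*p_{i-1} + p_{i-2}, q_i = a_i*q_{i-1} + q_{i-2} with p_{-2}=0, p_{-1}=1, q_{-2}=1, q_{-1}=0), until the denominator exceeds 14:
  i=0: a_0=9, p_0 = 9*1 + 0 = 9, q_0 = 9*0 + 1 = 1.
  i=1: a_1=1, p_1 = 1*9 + 1 = 10, q_1 = 1*1 + 0 = 1.
  i=2: a_2=1, p_2 = 1*10 + 9 = 19, q_2 = 1*1 + 1 = 2.
  i=3: a_3=1, p_3 = 1*19 + 10 = 29, q_3 = 1*2 + 1 = 3.
  i=4: a_4=6, p_4 = 6*29 + 19 = 193, q_4 = 6*3 + 2 = 20.
q_4 = 20 > 14, so the last convergent with denominator <= 14 is p_3/q_3 = 29/3.
The closest fraction with denominator <= 14 is either p_3/q_3 or the intermediate fraction (k*p_3 + p_2)/(k*q_3 + q_2) with the largest k >= 1 whose denominator stays <= 14; these approach x as k grows, and every other convergent or intermediate fraction in range is farther away.
Largest k: floor((14 - q_2)/q_3) = floor((14 - 2)/3) = 4.
That gives (4*29 + 19)/(4*3 + 2) = 135/14.
Compare the errors: |x - 29/3| = |193*3 - 29*20|/(20*3) = 1/60, and |x - 135/14| = |193*14 - 135*20|/(20*14) = 2/280.
Cross-multiplying, 2*60 = 120 < 280 = 1*280, so 2/280 is smaller: the intermediate fraction 135/14 is closer to x than 29/3.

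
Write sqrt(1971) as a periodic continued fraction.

Write x_i = (sqrt(1971) + m_i)/d_i with (m_0, d_0) = (0, 1). a_0 = floor(sqrt(1971)) = 44, since 44^2 = 1936 <= 1971 < 2025 = 45^2.
Iterate m_{i+1} = d_i*a_i - m_i, d_{i+1} = (1971 - m_{i+1}^2)/d_i, a_{i+1} = floor((a_0 + m_{i+1})/d_{i+1}):
  m_1 = 1*44 - 0 = 44, d_1 = (1971 - 44^2)/1 = 35/1 = 35, a_1 = floor((44 + 44)/35) = 2.
  m_2 = 35*2 - 44 = 26, d_2 = (1971 - 26^2)/35 = 1295/35 = 37, a_2 = floor((44 + 26)/37) = 1.
  m_3 = 37*1 - 26 = 11, d_3 = (1971 - 11^2)/37 = 1850/37 = 50, a_3 = floor((44 + 11)/50) = 1.
  m_4 = 50*1 - 11 = 39, d_4 = (1971 - 39^2)/50 = 450/50 = 9, a_4 = floor((44 + 39)/9) = 9.
  m_5 = 9*9 - 39 = 42, d_5 = (1971 - 42^2)/9 = 207/9 = 23, a_5 = floor((44 + 42)/23) = 3.
  m_6 = 23*3 - 42 = 27, d_6 = (1971 - 27^2)/23 = 1242/23 = 54, a_6 = floor((44 + 27)/54) = 1.
  m_7 = 54*1 - 27 = 27, d_7 = (1971 - 27^2)/54 = 1242/54 = 23, a_7 = floor((44 + 27)/23) = 3.
  m_8 = 23*3 - 27 = 42, d_8 = (1971 - 42^2)/23 = 207/23 = 9, a_8 = floor((44 + 42)/9) = 9.
  m_9 = 9*9 - 42 = 39, d_9 = (1971 - 39^2)/9 = 450/9 = 50, a_9 = floor((44 + 39)/50) = 1.
  m_10 = 50*1 - 39 = 11, d_10 = (1971 - 11^2)/50 = 1850/50 = 37, a_10 = floor((44 + 11)/37) = 1.
  m_11 = 37*1 - 11 = 26, d_11 = (1971 - 26^2)/37 = 1295/37 = 35, a_11 = floor((44 + 26)/35) = 2.
  m_12 = 35*2 - 26 = 44, d_12 = (1971 - 44^2)/35 = 35/35 = 1, a_12 = floor((44 + 44)/1) = 88.
  m_13 = 1*88 - 44 = 44, d_13 = (1971 - 44^2)/1 = 35/1 = 35: (m_13, d_13) = (m_1, d_1) = (44, 35), so from here the quotients repeat a_1, ..., a_12; the period length is 12.
Hence the expansion of sqrt(1971) is a_0 = 44 followed by the repeating block 2, 1, 1, 9, 3, 1, 3, 9, 1, 1, 2, 88 (period 12).

[44; (2, 1, 1, 9, 3, 1, 3, 9, 1, 1, 2, 88)]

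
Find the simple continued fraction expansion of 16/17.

Run the Euclidean algorithm on 16 and 17; the successive quotients are the partial quotients a_0, a_1, ... (each step inverts the fractional part left over by the previous one):
  16 = 0*17 + 16, so a_0 = 0.
  17 = 1*16 + 1, so a_1 = 1.
  16 = 16*1 + 0, so a_2 = 16.
The remainder reaches 0 after 3 divisions, so the expansion has 3 partial quotients, read off in order.

[0; 1, 16]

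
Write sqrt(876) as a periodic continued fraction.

[29; (1, 1, 2, 14, 2, 1, 1, 58)]

Write x_i = (sqrt(876) + m_i)/d_i with (m_0, d_0) = (0, 1). a_0 = floor(sqrt(876)) = 29, since 29^2 = 841 <= 876 < 900 = 30^2.
Iterate m_{i+1} = d_i*a_i - m_i, d_{i+1} = (876 - m_{i+1}^2)/d_i, a_{i+1} = floor((a_0 + m_{i+1})/d_{i+1}):
  m_1 = 1*29 - 0 = 29, d_1 = (876 - 29^2)/1 = 35/1 = 35, a_1 = floor((29 + 29)/35) = 1.
  m_2 = 35*1 - 29 = 6, d_2 = (876 - 6^2)/35 = 840/35 = 24, a_2 = floor((29 + 6)/24) = 1.
  m_3 = 24*1 - 6 = 18, d_3 = (876 - 18^2)/24 = 552/24 = 23, a_3 = floor((29 + 18)/23) = 2.
  m_4 = 23*2 - 18 = 28, d_4 = (876 - 28^2)/23 = 92/23 = 4, a_4 = floor((29 + 28)/4) = 14.
  m_5 = 4*14 - 28 = 28, d_5 = (876 - 28^2)/4 = 92/4 = 23, a_5 = floor((29 + 28)/23) = 2.
  m_6 = 23*2 - 28 = 18, d_6 = (876 - 18^2)/23 = 552/23 = 24, a_6 = floor((29 + 18)/24) = 1.
  m_7 = 24*1 - 18 = 6, d_7 = (876 - 6^2)/24 = 840/24 = 35, a_7 = floor((29 + 6)/35) = 1.
  m_8 = 35*1 - 6 = 29, d_8 = (876 - 29^2)/35 = 35/35 = 1, a_8 = floor((29 + 29)/1) = 58.
  m_9 = 1*58 - 29 = 29, d_9 = (876 - 29^2)/1 = 35/1 = 35: (m_9, d_9) = (m_1, d_1) = (29, 35), so from here the quotients repeat a_1, ..., a_8; the period length is 8.
Hence the expansion of sqrt(876) is a_0 = 29 followed by the repeating block 1, 1, 2, 14, 2, 1, 1, 58 (period 8).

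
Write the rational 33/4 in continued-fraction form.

Run the Euclidean algorithm on 33 and 4; the successive quotients are the partial quotients a_0, a_1, ... (each step inverts the fractional part left over by the previous one):
  33 = 8*4 + 1, so a_0 = 8.
  4 = 4*1 + 0, so a_1 = 4.
The remainder reaches 0 after 2 divisions, so the expansion has 2 partial quotients, read off in order.

[8; 4]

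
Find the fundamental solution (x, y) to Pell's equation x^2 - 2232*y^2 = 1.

(x, y) = (7937, 168)

First expand sqrt(2232) as a continued fraction. With x_i = (sqrt(2232) + m_i)/d_i and (m_0, d_0) = (0, 1): a_0 = floor(sqrt(2232)) = 47, since 47^2 = 2209 <= 2232 < 2304 = 48^2.
Iterate m_{i+1} = d_i*a_i - m_i, d_{i+1} = (2232 - m_{i+1}^2)/d_i, a_{i+1} = floor((a_0 + m_{i+1})/d_{i+1}):
  m_1 = 1*47 - 0 = 47, d_1 = (2232 - 47^2)/1 = 23/1 = 23, a_1 = floor((47 + 47)/23) = 4.
  m_2 = 23*4 - 47 = 45, d_2 = (2232 - 45^2)/23 = 207/23 = 9, a_2 = floor((47 + 45)/9) = 10.
  m_3 = 9*10 - 45 = 45, d_3 = (2232 - 45^2)/9 = 207/9 = 23, a_3 = floor((47 + 45)/23) = 4.
  m_4 = 23*4 - 45 = 47, d_4 = (2232 - 47^2)/23 = 23/23 = 1, a_4 = floor((47 + 47)/1) = 94.
  m_5 = 1*94 - 47 = 47, d_5 = (2232 - 47^2)/1 = 23/1 = 23: (m_5, d_5) = (m_1, d_1) = (47, 23), so from here the quotients repeat a_1, ..., a_4; the period length is 4.
So sqrt(2232) = [47; (4, 10, 4, 94)] with period length k = 4.
k is even, so the fundamental solution of x^2 - 2232y^2 = 1 is (p_{k-1}, q_{k-1}) = (p_3, q_3); compute convergents through index 3.
Convergents (p_i = a_i*p_{i-1} + p_{i-2}, q_i = a_i*q_{i-1} + q_{i-2} with p_{-2}=0, p_{-1}=1, q_{-2}=1, q_{-1}=0):
  i=0: a_0=47, p_0 = 47*1 + 0 = 47, q_0 = 47*0 + 1 = 1.
  i=1: a_1=4, p_1 = 4*47 + 1 = 189, q_1 = 4*1 + 0 = 4.
  i=2: a_2=10, p_2 = 10*189 + 47 = 1937, q_2 = 10*4 + 1 = 41.
  i=3: a_3=4, p_3 = 4*1937 + 189 = 7937, q_3 = 4*41 + 4 = 168.
Check: 7937^2 - 2232*168^2 = 62995969 - 62995968 = 1, so (x, y) = (7937, 168) solves the equation, and by the theorem it is the least positive solution.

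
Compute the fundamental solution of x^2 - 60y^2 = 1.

First expand sqrt(60) as a continued fraction. With x_i = (sqrt(60) + m_i)/d_i and (m_0, d_0) = (0, 1): a_0 = floor(sqrt(60)) = 7, since 7^2 = 49 <= 60 < 64 = 8^2.
Iterate m_{i+1} = d_i*a_i - m_i, d_{i+1} = (60 - m_{i+1}^2)/d_i, a_{i+1} = floor((a_0 + m_{i+1})/d_{i+1}):
  m_1 = 1*7 - 0 = 7, d_1 = (60 - 7^2)/1 = 11/1 = 11, a_1 = floor((7 + 7)/11) = 1.
  m_2 = 11*1 - 7 = 4, d_2 = (60 - 4^2)/11 = 44/11 = 4, a_2 = floor((7 + 4)/4) = 2.
  m_3 = 4*2 - 4 = 4, d_3 = (60 - 4^2)/4 = 44/4 = 11, a_3 = floor((7 + 4)/11) = 1.
  m_4 = 11*1 - 4 = 7, d_4 = (60 - 7^2)/11 = 11/11 = 1, a_4 = floor((7 + 7)/1) = 14.
  m_5 = 1*14 - 7 = 7, d_5 = (60 - 7^2)/1 = 11/1 = 11: (m_5, d_5) = (m_1, d_1) = (7, 11), so from here the quotients repeat a_1, ..., a_4; the period length is 4.
So sqrt(60) = [7; (1, 2, 1, 14)] with period length k = 4.
k is even, so the fundamental solution of x^2 - 60y^2 = 1 is (p_{k-1}, q_{k-1}) = (p_3, q_3); compute convergents through index 3.
Convergents (p_i = a_i*p_{i-1} + p_{i-2}, q_i = a_i*q_{i-1} + q_{i-2} with p_{-2}=0, p_{-1}=1, q_{-2}=1, q_{-1}=0):
  i=0: a_0=7, p_0 = 7*1 + 0 = 7, q_0 = 7*0 + 1 = 1.
  i=1: a_1=1, p_1 = 1*7 + 1 = 8, q_1 = 1*1 + 0 = 1.
  i=2: a_2=2, p_2 = 2*8 + 7 = 23, q_2 = 2*1 + 1 = 3.
  i=3: a_3=1, p_3 = 1*23 + 8 = 31, q_3 = 1*3 + 1 = 4.
Check: 31^2 - 60*4^2 = 961 - 960 = 1, so (x, y) = (31, 4) solves the equation, and by the theorem it is the least positive solution.

(x, y) = (31, 4)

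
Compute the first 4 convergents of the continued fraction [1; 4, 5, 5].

Using the convergent recurrence p_i = a_i*p_{i-1} + p_{i-2}, q_i = a_i*q_{i-1} + q_{i-2} with p_{-2}=0, p_{-1}=1, q_{-2}=1, q_{-1}=0:
  i=0: a_0=1, p_0 = 1*1 + 0 = 1, q_0 = 1*0 + 1 = 1.
  i=1: a_1=4, p_1 = 4*1 + 1 = 5, q_1 = 4*1 + 0 = 4.
  i=2: a_2=5, p_2 = 5*5 + 1 = 26, q_2 = 5*4 + 1 = 21.
  i=3: a_3=5, p_3 = 5*26 + 5 = 135, q_3 = 5*21 + 4 = 109.

1/1, 5/4, 26/21, 135/109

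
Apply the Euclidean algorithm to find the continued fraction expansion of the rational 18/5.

[3; 1, 1, 2]

Run the Euclidean algorithm on 18 and 5; the successive quotients are the partial quotients a_0, a_1, ... (each step inverts the fractional part left over by the previous one):
  18 = 3*5 + 3, so a_0 = 3.
  5 = 1*3 + 2, so a_1 = 1.
  3 = 1*2 + 1, so a_2 = 1.
  2 = 2*1 + 0, so a_3 = 2.
The remainder reaches 0 after 4 divisions, so the expansion has 4 partial quotients, read off in order.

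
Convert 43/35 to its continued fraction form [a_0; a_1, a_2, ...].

[1; 4, 2, 1, 2]

Run the Euclidean algorithm on 43 and 35; the successive quotients are the partial quotients a_0, a_1, ... (each step inverts the fractional part left over by the previous one):
  43 = 1*35 + 8, so a_0 = 1.
  35 = 4*8 + 3, so a_1 = 4.
  8 = 2*3 + 2, so a_2 = 2.
  3 = 1*2 + 1, so a_3 = 1.
  2 = 2*1 + 0, so a_4 = 2.
The remainder reaches 0 after 5 divisions, so the expansion has 5 partial quotients, read off in order.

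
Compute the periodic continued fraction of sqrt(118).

Write x_i = (sqrt(118) + m_i)/d_i with (m_0, d_0) = (0, 1). a_0 = floor(sqrt(118)) = 10, since 10^2 = 100 <= 118 < 121 = 11^2.
Iterate m_{i+1} = d_i*a_i - m_i, d_{i+1} = (118 - m_{i+1}^2)/d_i, a_{i+1} = floor((a_0 + m_{i+1})/d_{i+1}):
  m_1 = 1*10 - 0 = 10, d_1 = (118 - 10^2)/1 = 18/1 = 18, a_1 = floor((10 + 10)/18) = 1.
  m_2 = 18*1 - 10 = 8, d_2 = (118 - 8^2)/18 = 54/18 = 3, a_2 = floor((10 + 8)/3) = 6.
  m_3 = 3*6 - 8 = 10, d_3 = (118 - 10^2)/3 = 18/3 = 6, a_3 = floor((10 + 10)/6) = 3.
  m_4 = 6*3 - 10 = 8, d_4 = (118 - 8^2)/6 = 54/6 = 9, a_4 = floor((10 + 8)/9) = 2.
  m_5 = 9*2 - 8 = 10, d_5 = (118 - 10^2)/9 = 18/9 = 2, a_5 = floor((10 + 10)/2) = 10.
  m_6 = 2*10 - 10 = 10, d_6 = (118 - 10^2)/2 = 18/2 = 9, a_6 = floor((10 + 10)/9) = 2.
  m_7 = 9*2 - 10 = 8, d_7 = (118 - 8^2)/9 = 54/9 = 6, a_7 = floor((10 + 8)/6) = 3.
  m_8 = 6*3 - 8 = 10, d_8 = (118 - 10^2)/6 = 18/6 = 3, a_8 = floor((10 + 10)/3) = 6.
  m_9 = 3*6 - 10 = 8, d_9 = (118 - 8^2)/3 = 54/3 = 18, a_9 = floor((10 + 8)/18) = 1.
  m_10 = 18*1 - 8 = 10, d_10 = (118 - 10^2)/18 = 18/18 = 1, a_10 = floor((10 + 10)/1) = 20.
  m_11 = 1*20 - 10 = 10, d_11 = (118 - 10^2)/1 = 18/1 = 18: (m_11, d_11) = (m_1, d_1) = (10, 18), so from here the quotients repeat a_1, ..., a_10; the period length is 10.
Hence the expansion of sqrt(118) is a_0 = 10 followed by the repeating block 1, 6, 3, 2, 10, 2, 3, 6, 1, 20 (period 10).

[10; (1, 6, 3, 2, 10, 2, 3, 6, 1, 20)]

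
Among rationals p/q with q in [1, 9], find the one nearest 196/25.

47/6

Expand x = 196/25 as a continued fraction with the Euclidean algorithm:
  196 = 7*25 + 21, so a_0 = 7.
  25 = 1*21 + 4, so a_1 = 1.
  21 = 5*4 + 1, so a_2 = 5.
  4 = 4*1 + 0, so a_3 = 4.
so x = [7; 1, 5, 4].
Convergents (p_i = a_i*p_{i-1} + p_{i-2}, q_i = a_i*q_{i-1} + q_{i-2} with p_{-2}=0, p_{-1}=1, q_{-2}=1, q_{-1}=0), until the denominator exceeds 9:
  i=0: a_0=7, p_0 = 7*1 + 0 = 7, q_0 = 7*0 + 1 = 1.
  i=1: a_1=1, p_1 = 1*7 + 1 = 8, q_1 = 1*1 + 0 = 1.
  i=2: a_2=5, p_2 = 5*8 + 7 = 47, q_2 = 5*1 + 1 = 6.
  i=3: a_3=4, p_3 = 4*47 + 8 = 196, q_3 = 4*6 + 1 = 25.
q_3 = 25 > 9, so the last convergent with denominator <= 9 is p_2/q_2 = 47/6.
The closest fraction with denominator <= 9 is either p_2/q_2 or the intermediate fraction (k*p_2 + p_1)/(k*q_2 + q_1) with the largest k >= 1 whose denominator stays <= 9; these approach x as k grows, and every other convergent or intermediate fraction in range is farther away.
Largest k: floor((9 - q_1)/q_2) = floor((9 - 1)/6) = 1.
That gives (1*47 + 8)/(1*6 + 1) = 55/7.
Compare the errors: |x - 47/6| = |196*6 - 47*25|/(25*6) = 1/150, and |x - 55/7| = |196*7 - 55*25|/(25*7) = 3/175.
Cross-multiplying, 1*175 = 175 < 450 = 3*150, so 1/150 is smaller: the convergent 47/6 is closer to x than 55/7.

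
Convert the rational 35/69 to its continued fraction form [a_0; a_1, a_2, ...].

Run the Euclidean algorithm on 35 and 69; the successive quotients are the partial quotients a_0, a_1, ... (each step inverts the fractional part left over by the previous one):
  35 = 0*69 + 35, so a_0 = 0.
  69 = 1*35 + 34, so a_1 = 1.
  35 = 1*34 + 1, so a_2 = 1.
  34 = 34*1 + 0, so a_3 = 34.
The remainder reaches 0 after 4 divisions, so the expansion has 4 partial quotients, read off in order.

[0; 1, 1, 34]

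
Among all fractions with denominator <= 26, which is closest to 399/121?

33/10

Expand x = 399/121 as a continued fraction with the Euclidean algorithm:
  399 = 3*121 + 36, so a_0 = 3.
  121 = 3*36 + 13, so a_1 = 3.
  36 = 2*13 + 10, so a_2 = 2.
  13 = 1*10 + 3, so a_3 = 1.
  10 = 3*3 + 1, so a_4 = 3.
  3 = 3*1 + 0, so a_5 = 3.
so x = [3; 3, 2, 1, 3, 3].
Convergents (p_i = a_i*p_{i-1} + p_{i-2}, q_i = a_i*q_{i-1} + q_{i-2} with p_{-2}=0, p_{-1}=1, q_{-2}=1, q_{-1}=0), until the denominator exceeds 26:
  i=0: a_0=3, p_0 = 3*1 + 0 = 3, q_0 = 3*0 + 1 = 1.
  i=1: a_1=3, p_1 = 3*3 + 1 = 10, q_1 = 3*1 + 0 = 3.
  i=2: a_2=2, p_2 = 2*10 + 3 = 23, q_2 = 2*3 + 1 = 7.
  i=3: a_3=1, p_3 = 1*23 + 10 = 33, q_3 = 1*7 + 3 = 10.
  i=4: a_4=3, p_4 = 3*33 + 23 = 122, q_4 = 3*10 + 7 = 37.
q_4 = 37 > 26, so the last convergent with denominator <= 26 is p_3/q_3 = 33/10.
The closest fraction with denominator <= 26 is either p_3/q_3 or the intermediate fraction (k*p_3 + p_2)/(k*q_3 + q_2) with the largest k >= 1 whose denominator stays <= 26; these approach x as k grows, and every other convergent or intermediate fraction in range is farther away.
Largest k: floor((26 - q_2)/q_3) = floor((26 - 7)/10) = 1.
That gives (1*33 + 23)/(1*10 + 7) = 56/17.
Compare the errors: |x - 33/10| = |399*10 - 33*121|/(121*10) = 3/1210, and |x - 56/17| = |399*17 - 56*121|/(121*17) = 7/2057.
Cross-multiplying, 3*2057 = 6171 < 8470 = 7*1210, so 3/1210 is smaller: the convergent 33/10 is closer to x than 56/17.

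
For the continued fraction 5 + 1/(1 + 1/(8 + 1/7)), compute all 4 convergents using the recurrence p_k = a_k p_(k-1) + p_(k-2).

Using the convergent recurrence p_i = a_i*p_{i-1} + p_{i-2}, q_i = a_i*q_{i-1} + q_{i-2} with p_{-2}=0, p_{-1}=1, q_{-2}=1, q_{-1}=0:
  i=0: a_0=5, p_0 = 5*1 + 0 = 5, q_0 = 5*0 + 1 = 1.
  i=1: a_1=1, p_1 = 1*5 + 1 = 6, q_1 = 1*1 + 0 = 1.
  i=2: a_2=8, p_2 = 8*6 + 5 = 53, q_2 = 8*1 + 1 = 9.
  i=3: a_3=7, p_3 = 7*53 + 6 = 377, q_3 = 7*9 + 1 = 64.

5/1, 6/1, 53/9, 377/64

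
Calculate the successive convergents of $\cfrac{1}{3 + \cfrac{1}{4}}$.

Using the convergent recurrence p_i = a_i*p_{i-1} + p_{i-2}, q_i = a_i*q_{i-1} + q_{i-2} with p_{-2}=0, p_{-1}=1, q_{-2}=1, q_{-1}=0:
  i=0: a_0=0, p_0 = 0*1 + 0 = 0, q_0 = 0*0 + 1 = 1.
  i=1: a_1=3, p_1 = 3*0 + 1 = 1, q_1 = 3*1 + 0 = 3.
  i=2: a_2=4, p_2 = 4*1 + 0 = 4, q_2 = 4*3 + 1 = 13.

0/1, 1/3, 4/13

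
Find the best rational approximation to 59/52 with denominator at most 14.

Expand x = 59/52 as a continued fraction with the Euclidean algorithm:
  59 = 1*52 + 7, so a_0 = 1.
  52 = 7*7 + 3, so a_1 = 7.
  7 = 2*3 + 1, so a_2 = 2.
  3 = 3*1 + 0, so a_3 = 3.
so x = [1; 7, 2, 3].
Convergents (p_i = a_i*p_{i-1} + p_{i-2}, q_i = a_i*q_{i-1} + q_{i-2} with p_{-2}=0, p_{-1}=1, q_{-2}=1, q_{-1}=0), until the denominator exceeds 14:
  i=0: a_0=1, p_0 = 1*1 + 0 = 1, q_0 = 1*0 + 1 = 1.
  i=1: a_1=7, p_1 = 7*1 + 1 = 8, q_1 = 7*1 + 0 = 7.
  i=2: a_2=2, p_2 = 2*8 + 1 = 17, q_2 = 2*7 + 1 = 15.
q_2 = 15 > 14, so the last convergent with denominator <= 14 is p_1/q_1 = 8/7.
The closest fraction with denominator <= 14 is either p_1/q_1 or the intermediate fraction (k*p_1 + p_0)/(k*q_1 + q_0) with the largest k >= 1 whose denominator stays <= 14; these approach x as k grows, and every other convergent or intermediate fraction in range is farther away.
Largest k: floor((14 - q_0)/q_1) = floor((14 - 1)/7) = 1.
That gives (1*8 + 1)/(1*7 + 1) = 9/8.
Compare the errors: |x - 8/7| = |59*7 - 8*52|/(52*7) = 3/364, and |x - 9/8| = |59*8 - 9*52|/(52*8) = 4/416.
Cross-multiplying, 3*416 = 1248 < 1456 = 4*364, so 3/364 is smaller: the convergent 8/7 is closer to x than 9/8.

8/7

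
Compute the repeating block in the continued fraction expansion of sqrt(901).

Write x_i = (sqrt(901) + m_i)/d_i with (m_0, d_0) = (0, 1). a_0 = floor(sqrt(901)) = 30, since 30^2 = 900 <= 901 < 961 = 31^2.
Iterate m_{i+1} = d_i*a_i - m_i, d_{i+1} = (901 - m_{i+1}^2)/d_i, a_{i+1} = floor((a_0 + m_{i+1})/d_{i+1}):
  m_1 = 1*30 - 0 = 30, d_1 = (901 - 30^2)/1 = 1/1 = 1, a_1 = floor((30 + 30)/1) = 60.
  m_2 = 1*60 - 30 = 30, d_2 = (901 - 30^2)/1 = 1/1 = 1: (m_2, d_2) = (m_1, d_1) = (30, 1), so from here the quotient a_1 repeats; the period length is 1.
Hence the expansion of sqrt(901) is a_0 = 30 followed by the repeating block 60 (period 1).

[30; (60)]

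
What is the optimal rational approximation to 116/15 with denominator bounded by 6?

31/4

Expand x = 116/15 as a continued fraction with the Euclidean algorithm:
  116 = 7*15 + 11, so a_0 = 7.
  15 = 1*11 + 4, so a_1 = 1.
  11 = 2*4 + 3, so a_2 = 2.
  4 = 1*3 + 1, so a_3 = 1.
  3 = 3*1 + 0, so a_4 = 3.
so x = [7; 1, 2, 1, 3].
Convergents (p_i = a_i*p_{i-1} + p_{i-2}, q_i = a_i*q_{i-1} + q_{i-2} with p_{-2}=0, p_{-1}=1, q_{-2}=1, q_{-1}=0), until the denominator exceeds 6:
  i=0: a_0=7, p_0 = 7*1 + 0 = 7, q_0 = 7*0 + 1 = 1.
  i=1: a_1=1, p_1 = 1*7 + 1 = 8, q_1 = 1*1 + 0 = 1.
  i=2: a_2=2, p_2 = 2*8 + 7 = 23, q_2 = 2*1 + 1 = 3.
  i=3: a_3=1, p_3 = 1*23 + 8 = 31, q_3 = 1*3 + 1 = 4.
  i=4: a_4=3, p_4 = 3*31 + 23 = 116, q_4 = 3*4 + 3 = 15.
q_4 = 15 > 6, so the last convergent with denominator <= 6 is p_3/q_3 = 31/4.
The closest fraction with denominator <= 6 is either p_3/q_3 or the intermediate fraction (k*p_3 + p_2)/(k*q_3 + q_2) with the largest k >= 1 whose denominator stays <= 6; these approach x as k grows, and every other convergent or intermediate fraction in range is farther away.
Largest k: floor((6 - q_2)/q_3) = floor((6 - 3)/4) = 0.
Since k = 0, no intermediate fraction beyond p_3/q_3 has denominator <= 6, so the convergent 31/4 is the closest (its error is |116*4 - 31*15|/(15*4) = 1/60).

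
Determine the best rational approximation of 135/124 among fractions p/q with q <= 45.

49/45

Expand x = 135/124 as a continued fraction with the Euclidean algorithm:
  135 = 1*124 + 11, so a_0 = 1.
  124 = 11*11 + 3, so a_1 = 11.
  11 = 3*3 + 2, so a_2 = 3.
  3 = 1*2 + 1, so a_3 = 1.
  2 = 2*1 + 0, so a_4 = 2.
so x = [1; 11, 3, 1, 2].
Convergents (p_i = a_i*p_{i-1} + p_{i-2}, q_i = a_i*q_{i-1} + q_{i-2} with p_{-2}=0, p_{-1}=1, q_{-2}=1, q_{-1}=0), until the denominator exceeds 45:
  i=0: a_0=1, p_0 = 1*1 + 0 = 1, q_0 = 1*0 + 1 = 1.
  i=1: a_1=11, p_1 = 11*1 + 1 = 12, q_1 = 11*1 + 0 = 11.
  i=2: a_2=3, p_2 = 3*12 + 1 = 37, q_2 = 3*11 + 1 = 34.
  i=3: a_3=1, p_3 = 1*37 + 12 = 49, q_3 = 1*34 + 11 = 45.
  i=4: a_4=2, p_4 = 2*49 + 37 = 135, q_4 = 2*45 + 34 = 124.
q_4 = 124 > 45, so the last convergent with denominator <= 45 is p_3/q_3 = 49/45.
The closest fraction with denominator <= 45 is either p_3/q_3 or the intermediate fraction (k*p_3 + p_2)/(k*q_3 + q_2) with the largest k >= 1 whose denominator stays <= 45; these approach x as k grows, and every other convergent or intermediate fraction in range is farther away.
Largest k: floor((45 - q_2)/q_3) = floor((45 - 34)/45) = 0.
Since k = 0, no intermediate fraction beyond p_3/q_3 has denominator <= 45, so the convergent 49/45 is the closest (its error is |135*45 - 49*124|/(124*45) = 1/5580).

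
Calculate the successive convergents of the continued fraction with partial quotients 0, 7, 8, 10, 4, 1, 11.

0/1, 1/7, 8/57, 81/577, 332/2365, 413/2942, 4875/34727

Using the convergent recurrence p_i = a_i*p_{i-1} + p_{i-2}, q_i = a_i*q_{i-1} + q_{i-2} with p_{-2}=0, p_{-1}=1, q_{-2}=1, q_{-1}=0:
  i=0: a_0=0, p_0 = 0*1 + 0 = 0, q_0 = 0*0 + 1 = 1.
  i=1: a_1=7, p_1 = 7*0 + 1 = 1, q_1 = 7*1 + 0 = 7.
  i=2: a_2=8, p_2 = 8*1 + 0 = 8, q_2 = 8*7 + 1 = 57.
  i=3: a_3=10, p_3 = 10*8 + 1 = 81, q_3 = 10*57 + 7 = 577.
  i=4: a_4=4, p_4 = 4*81 + 8 = 332, q_4 = 4*577 + 57 = 2365.
  i=5: a_5=1, p_5 = 1*332 + 81 = 413, q_5 = 1*2365 + 577 = 2942.
  i=6: a_6=11, p_6 = 11*413 + 332 = 4875, q_6 = 11*2942 + 2365 = 34727.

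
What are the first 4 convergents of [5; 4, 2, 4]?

5/1, 21/4, 47/9, 209/40

Using the convergent recurrence p_i = a_i*p_{i-1} + p_{i-2}, q_i = a_i*q_{i-1} + q_{i-2} with p_{-2}=0, p_{-1}=1, q_{-2}=1, q_{-1}=0:
  i=0: a_0=5, p_0 = 5*1 + 0 = 5, q_0 = 5*0 + 1 = 1.
  i=1: a_1=4, p_1 = 4*5 + 1 = 21, q_1 = 4*1 + 0 = 4.
  i=2: a_2=2, p_2 = 2*21 + 5 = 47, q_2 = 2*4 + 1 = 9.
  i=3: a_3=4, p_3 = 4*47 + 21 = 209, q_3 = 4*9 + 4 = 40.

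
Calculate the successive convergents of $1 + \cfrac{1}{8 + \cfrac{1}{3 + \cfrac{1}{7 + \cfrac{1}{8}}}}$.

1/1, 9/8, 28/25, 205/183, 1668/1489

Using the convergent recurrence p_i = a_i*p_{i-1} + p_{i-2}, q_i = a_i*q_{i-1} + q_{i-2} with p_{-2}=0, p_{-1}=1, q_{-2}=1, q_{-1}=0:
  i=0: a_0=1, p_0 = 1*1 + 0 = 1, q_0 = 1*0 + 1 = 1.
  i=1: a_1=8, p_1 = 8*1 + 1 = 9, q_1 = 8*1 + 0 = 8.
  i=2: a_2=3, p_2 = 3*9 + 1 = 28, q_2 = 3*8 + 1 = 25.
  i=3: a_3=7, p_3 = 7*28 + 9 = 205, q_3 = 7*25 + 8 = 183.
  i=4: a_4=8, p_4 = 8*205 + 28 = 1668, q_4 = 8*183 + 25 = 1489.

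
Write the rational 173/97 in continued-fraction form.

[1; 1, 3, 1, 1, 1, 1, 1, 2]

Run the Euclidean algorithm on 173 and 97; the successive quotients are the partial quotients a_0, a_1, ... (each step inverts the fractional part left over by the previous one):
  173 = 1*97 + 76, so a_0 = 1.
  97 = 1*76 + 21, so a_1 = 1.
  76 = 3*21 + 13, so a_2 = 3.
  21 = 1*13 + 8, so a_3 = 1.
  13 = 1*8 + 5, so a_4 = 1.
  8 = 1*5 + 3, so a_5 = 1.
  5 = 1*3 + 2, so a_6 = 1.
  3 = 1*2 + 1, so a_7 = 1.
  2 = 2*1 + 0, so a_8 = 2.
The remainder reaches 0 after 9 divisions, so the expansion has 9 partial quotients, read off in order.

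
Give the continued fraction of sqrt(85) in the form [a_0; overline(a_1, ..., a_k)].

Write x_i = (sqrt(85) + m_i)/d_i with (m_0, d_0) = (0, 1). a_0 = floor(sqrt(85)) = 9, since 9^2 = 81 <= 85 < 100 = 10^2.
Iterate m_{i+1} = d_i*a_i - m_i, d_{i+1} = (85 - m_{i+1}^2)/d_i, a_{i+1} = floor((a_0 + m_{i+1})/d_{i+1}):
  m_1 = 1*9 - 0 = 9, d_1 = (85 - 9^2)/1 = 4/1 = 4, a_1 = floor((9 + 9)/4) = 4.
  m_2 = 4*4 - 9 = 7, d_2 = (85 - 7^2)/4 = 36/4 = 9, a_2 = floor((9 + 7)/9) = 1.
  m_3 = 9*1 - 7 = 2, d_3 = (85 - 2^2)/9 = 81/9 = 9, a_3 = floor((9 + 2)/9) = 1.
  m_4 = 9*1 - 2 = 7, d_4 = (85 - 7^2)/9 = 36/9 = 4, a_4 = floor((9 + 7)/4) = 4.
  m_5 = 4*4 - 7 = 9, d_5 = (85 - 9^2)/4 = 4/4 = 1, a_5 = floor((9 + 9)/1) = 18.
  m_6 = 1*18 - 9 = 9, d_6 = (85 - 9^2)/1 = 4/1 = 4: (m_6, d_6) = (m_1, d_1) = (9, 4), so from here the quotients repeat a_1, ..., a_5; the period length is 5.
Hence the expansion of sqrt(85) is a_0 = 9 followed by the repeating block 4, 1, 1, 4, 18 (period 5).

[9; overline(4, 1, 1, 4, 18)]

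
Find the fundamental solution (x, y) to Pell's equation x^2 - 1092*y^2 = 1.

(x, y) = (727, 22)

First expand sqrt(1092) as a continued fraction. With x_i = (sqrt(1092) + m_i)/d_i and (m_0, d_0) = (0, 1): a_0 = floor(sqrt(1092)) = 33, since 33^2 = 1089 <= 1092 < 1156 = 34^2.
Iterate m_{i+1} = d_i*a_i - m_i, d_{i+1} = (1092 - m_{i+1}^2)/d_i, a_{i+1} = floor((a_0 + m_{i+1})/d_{i+1}):
  m_1 = 1*33 - 0 = 33, d_1 = (1092 - 33^2)/1 = 3/1 = 3, a_1 = floor((33 + 33)/3) = 22.
  m_2 = 3*22 - 33 = 33, d_2 = (1092 - 33^2)/3 = 3/3 = 1, a_2 = floor((33 + 33)/1) = 66.
  m_3 = 1*66 - 33 = 33, d_3 = (1092 - 33^2)/1 = 3/1 = 3: (m_3, d_3) = (m_1, d_1) = (33, 3), so from here the quotients repeat a_1, a_2; the period length is 2.
So sqrt(1092) = [33; (22, 66)] with period length k = 2.
k is even, so the fundamental solution of x^2 - 1092y^2 = 1 is (p_{k-1}, q_{k-1}) = (p_1, q_1); compute convergents through index 1.
Convergents (p_i = a_i*p_{i-1} + p_{i-2}, q_i = a_i*q_{i-1} + q_{i-2} with p_{-2}=0, p_{-1}=1, q_{-2}=1, q_{-1}=0):
  i=0: a_0=33, p_0 = 33*1 + 0 = 33, q_0 = 33*0 + 1 = 1.
  i=1: a_1=22, p_1 = 22*33 + 1 = 727, q_1 = 22*1 + 0 = 22.
Check: 727^2 - 1092*22^2 = 528529 - 528528 = 1, so (x, y) = (727, 22) solves the equation, and by the theorem it is the least positive solution.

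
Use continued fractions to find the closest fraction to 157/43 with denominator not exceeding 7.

Expand x = 157/43 as a continued fraction with the Euclidean algorithm:
  157 = 3*43 + 28, so a_0 = 3.
  43 = 1*28 + 15, so a_1 = 1.
  28 = 1*15 + 13, so a_2 = 1.
  15 = 1*13 + 2, so a_3 = 1.
  13 = 6*2 + 1, so a_4 = 6.
  2 = 2*1 + 0, so a_5 = 2.
so x = [3; 1, 1, 1, 6, 2].
Convergents (p_i = a_i*p_{i-1} + p_{i-2}, q_i = a_i*q_{i-1} + q_{i-2} with p_{-2}=0, p_{-1}=1, q_{-2}=1, q_{-1}=0), until the denominator exceeds 7:
  i=0: a_0=3, p_0 = 3*1 + 0 = 3, q_0 = 3*0 + 1 = 1.
  i=1: a_1=1, p_1 = 1*3 + 1 = 4, q_1 = 1*1 + 0 = 1.
  i=2: a_2=1, p_2 = 1*4 + 3 = 7, q_2 = 1*1 + 1 = 2.
  i=3: a_3=1, p_3 = 1*7 + 4 = 11, q_3 = 1*2 + 1 = 3.
  i=4: a_4=6, p_4 = 6*11 + 7 = 73, q_4 = 6*3 + 2 = 20.
q_4 = 20 > 7, so the last convergent with denominator <= 7 is p_3/q_3 = 11/3.
The closest fraction with denominator <= 7 is either p_3/q_3 or the intermediate fraction (k*p_3 + p_2)/(k*q_3 + q_2) with the largest k >= 1 whose denominator stays <= 7; these approach x as k grows, and every other convergent or intermediate fraction in range is farther away.
Largest k: floor((7 - q_2)/q_3) = floor((7 - 2)/3) = 1.
That gives (1*11 + 7)/(1*3 + 2) = 18/5.
Compare the errors: |x - 11/3| = |157*3 - 11*43|/(43*3) = 2/129, and |x - 18/5| = |157*5 - 18*43|/(43*5) = 11/215.
Cross-multiplying, 2*215 = 430 < 1419 = 11*129, so 2/129 is smaller: the convergent 11/3 is closer to x than 18/5.

11/3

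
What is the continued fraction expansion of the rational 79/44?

[1; 1, 3, 1, 8]

Run the Euclidean algorithm on 79 and 44; the successive quotients are the partial quotients a_0, a_1, ... (each step inverts the fractional part left over by the previous one):
  79 = 1*44 + 35, so a_0 = 1.
  44 = 1*35 + 9, so a_1 = 1.
  35 = 3*9 + 8, so a_2 = 3.
  9 = 1*8 + 1, so a_3 = 1.
  8 = 8*1 + 0, so a_4 = 8.
The remainder reaches 0 after 5 divisions, so the expansion has 5 partial quotients, read off in order.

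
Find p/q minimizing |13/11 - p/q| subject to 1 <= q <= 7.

7/6

Expand x = 13/11 as a continued fraction with the Euclidean algorithm:
  13 = 1*11 + 2, so a_0 = 1.
  11 = 5*2 + 1, so a_1 = 5.
  2 = 2*1 + 0, so a_2 = 2.
so x = [1; 5, 2].
Convergents (p_i = a_i*p_{i-1} + p_{i-2}, q_i = a_i*q_{i-1} + q_{i-2} with p_{-2}=0, p_{-1}=1, q_{-2}=1, q_{-1}=0), until the denominator exceeds 7:
  i=0: a_0=1, p_0 = 1*1 + 0 = 1, q_0 = 1*0 + 1 = 1.
  i=1: a_1=5, p_1 = 5*1 + 1 = 6, q_1 = 5*1 + 0 = 5.
  i=2: a_2=2, p_2 = 2*6 + 1 = 13, q_2 = 2*5 + 1 = 11.
q_2 = 11 > 7, so the last convergent with denominator <= 7 is p_1/q_1 = 6/5.
The closest fraction with denominator <= 7 is either p_1/q_1 or the intermediate fraction (k*p_1 + p_0)/(k*q_1 + q_0) with the largest k >= 1 whose denominator stays <= 7; these approach x as k grows, and every other convergent or intermediate fraction in range is farther away.
Largest k: floor((7 - q_0)/q_1) = floor((7 - 1)/5) = 1.
That gives (1*6 + 1)/(1*5 + 1) = 7/6.
Compare the errors: |x - 6/5| = |13*5 - 6*11|/(11*5) = 1/55, and |x - 7/6| = |13*6 - 7*11|/(11*6) = 1/66.
Cross-multiplying, 1*55 = 55 < 66 = 1*66, so 1/66 is smaller: the intermediate fraction 7/6 is closer to x than 6/5.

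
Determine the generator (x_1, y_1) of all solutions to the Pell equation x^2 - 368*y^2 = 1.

First expand sqrt(368) as a continued fraction. With x_i = (sqrt(368) + m_i)/d_i and (m_0, d_0) = (0, 1): a_0 = floor(sqrt(368)) = 19, since 19^2 = 361 <= 368 < 400 = 20^2.
Iterate m_{i+1} = d_i*a_i - m_i, d_{i+1} = (368 - m_{i+1}^2)/d_i, a_{i+1} = floor((a_0 + m_{i+1})/d_{i+1}):
  m_1 = 1*19 - 0 = 19, d_1 = (368 - 19^2)/1 = 7/1 = 7, a_1 = floor((19 + 19)/7) = 5.
  m_2 = 7*5 - 19 = 16, d_2 = (368 - 16^2)/7 = 112/7 = 16, a_2 = floor((19 + 16)/16) = 2.
  m_3 = 16*2 - 16 = 16, d_3 = (368 - 16^2)/16 = 112/16 = 7, a_3 = floor((19 + 16)/7) = 5.
  m_4 = 7*5 - 16 = 19, d_4 = (368 - 19^2)/7 = 7/7 = 1, a_4 = floor((19 + 19)/1) = 38.
  m_5 = 1*38 - 19 = 19, d_5 = (368 - 19^2)/1 = 7/1 = 7: (m_5, d_5) = (m_1, d_1) = (19, 7), so from here the quotients repeat a_1, ..., a_4; the period length is 4.
So sqrt(368) = [19; (5, 2, 5, 38)] with period length k = 4.
k is even, so the fundamental solution of x^2 - 368y^2 = 1 is (p_{k-1}, q_{k-1}) = (p_3, q_3); compute convergents through index 3.
Convergents (p_i = a_i*p_{i-1} + p_{i-2}, q_i = a_i*q_{i-1} + q_{i-2} with p_{-2}=0, p_{-1}=1, q_{-2}=1, q_{-1}=0):
  i=0: a_0=19, p_0 = 19*1 + 0 = 19, q_0 = 19*0 + 1 = 1.
  i=1: a_1=5, p_1 = 5*19 + 1 = 96, q_1 = 5*1 + 0 = 5.
  i=2: a_2=2, p_2 = 2*96 + 19 = 211, q_2 = 2*5 + 1 = 11.
  i=3: a_3=5, p_3 = 5*211 + 96 = 1151, q_3 = 5*11 + 5 = 60.
Check: 1151^2 - 368*60^2 = 1324801 - 1324800 = 1, so (x, y) = (1151, 60) solves the equation, and by the theorem it is the least positive solution.

(x, y) = (1151, 60)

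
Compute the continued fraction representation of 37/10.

Run the Euclidean algorithm on 37 and 10; the successive quotients are the partial quotients a_0, a_1, ... (each step inverts the fractional part left over by the previous one):
  37 = 3*10 + 7, so a_0 = 3.
  10 = 1*7 + 3, so a_1 = 1.
  7 = 2*3 + 1, so a_2 = 2.
  3 = 3*1 + 0, so a_3 = 3.
The remainder reaches 0 after 4 divisions, so the expansion has 4 partial quotients, read off in order.

[3; 1, 2, 3]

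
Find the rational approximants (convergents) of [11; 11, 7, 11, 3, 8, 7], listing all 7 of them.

11/1, 122/11, 865/78, 9637/869, 29776/2685, 247845/22349, 1764691/159128

Using the convergent recurrence p_i = a_i*p_{i-1} + p_{i-2}, q_i = a_i*q_{i-1} + q_{i-2} with p_{-2}=0, p_{-1}=1, q_{-2}=1, q_{-1}=0:
  i=0: a_0=11, p_0 = 11*1 + 0 = 11, q_0 = 11*0 + 1 = 1.
  i=1: a_1=11, p_1 = 11*11 + 1 = 122, q_1 = 11*1 + 0 = 11.
  i=2: a_2=7, p_2 = 7*122 + 11 = 865, q_2 = 7*11 + 1 = 78.
  i=3: a_3=11, p_3 = 11*865 + 122 = 9637, q_3 = 11*78 + 11 = 869.
  i=4: a_4=3, p_4 = 3*9637 + 865 = 29776, q_4 = 3*869 + 78 = 2685.
  i=5: a_5=8, p_5 = 8*29776 + 9637 = 247845, q_5 = 8*2685 + 869 = 22349.
  i=6: a_6=7, p_6 = 7*247845 + 29776 = 1764691, q_6 = 7*22349 + 2685 = 159128.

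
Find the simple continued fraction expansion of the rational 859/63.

[13; 1, 1, 1, 2, 1, 5]

Run the Euclidean algorithm on 859 and 63; the successive quotients are the partial quotients a_0, a_1, ... (each step inverts the fractional part left over by the previous one):
  859 = 13*63 + 40, so a_0 = 13.
  63 = 1*40 + 23, so a_1 = 1.
  40 = 1*23 + 17, so a_2 = 1.
  23 = 1*17 + 6, so a_3 = 1.
  17 = 2*6 + 5, so a_4 = 2.
  6 = 1*5 + 1, so a_5 = 1.
  5 = 5*1 + 0, so a_6 = 5.
The remainder reaches 0 after 7 divisions, so the expansion has 7 partial quotients, read off in order.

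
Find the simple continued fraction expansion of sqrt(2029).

[45; (22, 1, 1, 22, 90)]

Write x_i = (sqrt(2029) + m_i)/d_i with (m_0, d_0) = (0, 1). a_0 = floor(sqrt(2029)) = 45, since 45^2 = 2025 <= 2029 < 2116 = 46^2.
Iterate m_{i+1} = d_i*a_i - m_i, d_{i+1} = (2029 - m_{i+1}^2)/d_i, a_{i+1} = floor((a_0 + m_{i+1})/d_{i+1}):
  m_1 = 1*45 - 0 = 45, d_1 = (2029 - 45^2)/1 = 4/1 = 4, a_1 = floor((45 + 45)/4) = 22.
  m_2 = 4*22 - 45 = 43, d_2 = (2029 - 43^2)/4 = 180/4 = 45, a_2 = floor((45 + 43)/45) = 1.
  m_3 = 45*1 - 43 = 2, d_3 = (2029 - 2^2)/45 = 2025/45 = 45, a_3 = floor((45 + 2)/45) = 1.
  m_4 = 45*1 - 2 = 43, d_4 = (2029 - 43^2)/45 = 180/45 = 4, a_4 = floor((45 + 43)/4) = 22.
  m_5 = 4*22 - 43 = 45, d_5 = (2029 - 45^2)/4 = 4/4 = 1, a_5 = floor((45 + 45)/1) = 90.
  m_6 = 1*90 - 45 = 45, d_6 = (2029 - 45^2)/1 = 4/1 = 4: (m_6, d_6) = (m_1, d_1) = (45, 4), so from here the quotients repeat a_1, ..., a_5; the period length is 5.
Hence the expansion of sqrt(2029) is a_0 = 45 followed by the repeating block 22, 1, 1, 22, 90 (period 5).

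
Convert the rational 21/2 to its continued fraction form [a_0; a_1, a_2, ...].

Run the Euclidean algorithm on 21 and 2; the successive quotients are the partial quotients a_0, a_1, ... (each step inverts the fractional part left over by the previous one):
  21 = 10*2 + 1, so a_0 = 10.
  2 = 2*1 + 0, so a_1 = 2.
The remainder reaches 0 after 2 divisions, so the expansion has 2 partial quotients, read off in order.

[10; 2]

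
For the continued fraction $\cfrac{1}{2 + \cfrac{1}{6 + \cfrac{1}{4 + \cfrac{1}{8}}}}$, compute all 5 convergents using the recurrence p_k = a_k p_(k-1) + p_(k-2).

Using the convergent recurrence p_i = a_i*p_{i-1} + p_{i-2}, q_i = a_i*q_{i-1} + q_{i-2} with p_{-2}=0, p_{-1}=1, q_{-2}=1, q_{-1}=0:
  i=0: a_0=0, p_0 = 0*1 + 0 = 0, q_0 = 0*0 + 1 = 1.
  i=1: a_1=2, p_1 = 2*0 + 1 = 1, q_1 = 2*1 + 0 = 2.
  i=2: a_2=6, p_2 = 6*1 + 0 = 6, q_2 = 6*2 + 1 = 13.
  i=3: a_3=4, p_3 = 4*6 + 1 = 25, q_3 = 4*13 + 2 = 54.
  i=4: a_4=8, p_4 = 8*25 + 6 = 206, q_4 = 8*54 + 13 = 445.

0/1, 1/2, 6/13, 25/54, 206/445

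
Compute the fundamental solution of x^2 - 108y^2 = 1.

(x, y) = (1351, 130)

First expand sqrt(108) as a continued fraction. With x_i = (sqrt(108) + m_i)/d_i and (m_0, d_0) = (0, 1): a_0 = floor(sqrt(108)) = 10, since 10^2 = 100 <= 108 < 121 = 11^2.
Iterate m_{i+1} = d_i*a_i - m_i, d_{i+1} = (108 - m_{i+1}^2)/d_i, a_{i+1} = floor((a_0 + m_{i+1})/d_{i+1}):
  m_1 = 1*10 - 0 = 10, d_1 = (108 - 10^2)/1 = 8/1 = 8, a_1 = floor((10 + 10)/8) = 2.
  m_2 = 8*2 - 10 = 6, d_2 = (108 - 6^2)/8 = 72/8 = 9, a_2 = floor((10 + 6)/9) = 1.
  m_3 = 9*1 - 6 = 3, d_3 = (108 - 3^2)/9 = 99/9 = 11, a_3 = floor((10 + 3)/11) = 1.
  m_4 = 11*1 - 3 = 8, d_4 = (108 - 8^2)/11 = 44/11 = 4, a_4 = floor((10 + 8)/4) = 4.
  m_5 = 4*4 - 8 = 8, d_5 = (108 - 8^2)/4 = 44/4 = 11, a_5 = floor((10 + 8)/11) = 1.
  m_6 = 11*1 - 8 = 3, d_6 = (108 - 3^2)/11 = 99/11 = 9, a_6 = floor((10 + 3)/9) = 1.
  m_7 = 9*1 - 3 = 6, d_7 = (108 - 6^2)/9 = 72/9 = 8, a_7 = floor((10 + 6)/8) = 2.
  m_8 = 8*2 - 6 = 10, d_8 = (108 - 10^2)/8 = 8/8 = 1, a_8 = floor((10 + 10)/1) = 20.
  m_9 = 1*20 - 10 = 10, d_9 = (108 - 10^2)/1 = 8/1 = 8: (m_9, d_9) = (m_1, d_1) = (10, 8), so from here the quotients repeat a_1, ..., a_8; the period length is 8.
So sqrt(108) = [10; (2, 1, 1, 4, 1, 1, 2, 20)] with period length k = 8.
k is even, so the fundamental solution of x^2 - 108y^2 = 1 is (p_{k-1}, q_{k-1}) = (p_7, q_7); compute convergents through index 7.
Convergents (p_i = a_i*p_{i-1} + p_{i-2}, q_i = a_i*q_{i-1} + q_{i-2} with p_{-2}=0, p_{-1}=1, q_{-2}=1, q_{-1}=0):
  i=0: a_0=10, p_0 = 10*1 + 0 = 10, q_0 = 10*0 + 1 = 1.
  i=1: a_1=2, p_1 = 2*10 + 1 = 21, q_1 = 2*1 + 0 = 2.
  i=2: a_2=1, p_2 = 1*21 + 10 = 31, q_2 = 1*2 + 1 = 3.
  i=3: a_3=1, p_3 = 1*31 + 21 = 52, q_3 = 1*3 + 2 = 5.
  i=4: a_4=4, p_4 = 4*52 + 31 = 239, q_4 = 4*5 + 3 = 23.
  i=5: a_5=1, p_5 = 1*239 + 52 = 291, q_5 = 1*23 + 5 = 28.
  i=6: a_6=1, p_6 = 1*291 + 239 = 530, q_6 = 1*28 + 23 = 51.
  i=7: a_7=2, p_7 = 2*530 + 291 = 1351, q_7 = 2*51 + 28 = 130.
Check: 1351^2 - 108*130^2 = 1825201 - 1825200 = 1, so (x, y) = (1351, 130) solves the equation, and by the theorem it is the least positive solution.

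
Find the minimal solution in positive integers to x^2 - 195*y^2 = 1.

First expand sqrt(195) as a continued fraction. With x_i = (sqrt(195) + m_i)/d_i and (m_0, d_0) = (0, 1): a_0 = floor(sqrt(195)) = 13, since 13^2 = 169 <= 195 < 196 = 14^2.
Iterate m_{i+1} = d_i*a_i - m_i, d_{i+1} = (195 - m_{i+1}^2)/d_i, a_{i+1} = floor((a_0 + m_{i+1})/d_{i+1}):
  m_1 = 1*13 - 0 = 13, d_1 = (195 - 13^2)/1 = 26/1 = 26, a_1 = floor((13 + 13)/26) = 1.
  m_2 = 26*1 - 13 = 13, d_2 = (195 - 13^2)/26 = 26/26 = 1, a_2 = floor((13 + 13)/1) = 26.
  m_3 = 1*26 - 13 = 13, d_3 = (195 - 13^2)/1 = 26/1 = 26: (m_3, d_3) = (m_1, d_1) = (13, 26), so from here the quotients repeat a_1, a_2; the period length is 2.
So sqrt(195) = [13; (1, 26)] with period length k = 2.
k is even, so the fundamental solution of x^2 - 195y^2 = 1 is (p_{k-1}, q_{k-1}) = (p_1, q_1); compute convergents through index 1.
Convergents (p_i = a_i*p_{i-1} + p_{i-2}, q_i = a_i*q_{i-1} + q_{i-2} with p_{-2}=0, p_{-1}=1, q_{-2}=1, q_{-1}=0):
  i=0: a_0=13, p_0 = 13*1 + 0 = 13, q_0 = 13*0 + 1 = 1.
  i=1: a_1=1, p_1 = 1*13 + 1 = 14, q_1 = 1*1 + 0 = 1.
Check: 14^2 - 195*1^2 = 196 - 195 = 1, so (x, y) = (14, 1) solves the equation, and by the theorem it is the least positive solution.

(x, y) = (14, 1)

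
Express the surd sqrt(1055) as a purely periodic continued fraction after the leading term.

Write x_i = (sqrt(1055) + m_i)/d_i with (m_0, d_0) = (0, 1). a_0 = floor(sqrt(1055)) = 32, since 32^2 = 1024 <= 1055 < 1089 = 33^2.
Iterate m_{i+1} = d_i*a_i - m_i, d_{i+1} = (1055 - m_{i+1}^2)/d_i, a_{i+1} = floor((a_0 + m_{i+1})/d_{i+1}):
  m_1 = 1*32 - 0 = 32, d_1 = (1055 - 32^2)/1 = 31/1 = 31, a_1 = floor((32 + 32)/31) = 2.
  m_2 = 31*2 - 32 = 30, d_2 = (1055 - 30^2)/31 = 155/31 = 5, a_2 = floor((32 + 30)/5) = 12.
  m_3 = 5*12 - 30 = 30, d_3 = (1055 - 30^2)/5 = 155/5 = 31, a_3 = floor((32 + 30)/31) = 2.
  m_4 = 31*2 - 30 = 32, d_4 = (1055 - 32^2)/31 = 31/31 = 1, a_4 = floor((32 + 32)/1) = 64.
  m_5 = 1*64 - 32 = 32, d_5 = (1055 - 32^2)/1 = 31/1 = 31: (m_5, d_5) = (m_1, d_1) = (32, 31), so from here the quotients repeat a_1, ..., a_4; the period length is 4.
Hence the expansion of sqrt(1055) is a_0 = 32 followed by the repeating block 2, 12, 2, 64 (period 4).

[32; (2, 12, 2, 64)]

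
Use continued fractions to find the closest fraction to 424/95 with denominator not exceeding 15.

58/13

Expand x = 424/95 as a continued fraction with the Euclidean algorithm:
  424 = 4*95 + 44, so a_0 = 4.
  95 = 2*44 + 7, so a_1 = 2.
  44 = 6*7 + 2, so a_2 = 6.
  7 = 3*2 + 1, so a_3 = 3.
  2 = 2*1 + 0, so a_4 = 2.
so x = [4; 2, 6, 3, 2].
Convergents (p_i = a_i*p_{i-1} + p_{i-2}, q_i = a_i*q_{i-1} + q_{i-2} with p_{-2}=0, p_{-1}=1, q_{-2}=1, q_{-1}=0), until the denominator exceeds 15:
  i=0: a_0=4, p_0 = 4*1 + 0 = 4, q_0 = 4*0 + 1 = 1.
  i=1: a_1=2, p_1 = 2*4 + 1 = 9, q_1 = 2*1 + 0 = 2.
  i=2: a_2=6, p_2 = 6*9 + 4 = 58, q_2 = 6*2 + 1 = 13.
  i=3: a_3=3, p_3 = 3*58 + 9 = 183, q_3 = 3*13 + 2 = 41.
q_3 = 41 > 15, so the last convergent with denominator <= 15 is p_2/q_2 = 58/13.
The closest fraction with denominator <= 15 is either p_2/q_2 or the intermediate fraction (k*p_2 + p_1)/(k*q_2 + q_1) with the largest k >= 1 whose denominator stays <= 15; these approach x as k grows, and every other convergent or intermediate fraction in range is farther away.
Largest k: floor((15 - q_1)/q_2) = floor((15 - 2)/13) = 1.
That gives (1*58 + 9)/(1*13 + 2) = 67/15.
Compare the errors: |x - 58/13| = |424*13 - 58*95|/(95*13) = 2/1235, and |x - 67/15| = |424*15 - 67*95|/(95*15) = 5/1425.
Cross-multiplying, 2*1425 = 2850 < 6175 = 5*1235, so 2/1235 is smaller: the convergent 58/13 is closer to x than 67/15.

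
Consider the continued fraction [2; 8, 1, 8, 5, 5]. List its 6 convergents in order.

Using the convergent recurrence p_i = a_i*p_{i-1} + p_{i-2}, q_i = a_i*q_{i-1} + q_{i-2} with p_{-2}=0, p_{-1}=1, q_{-2}=1, q_{-1}=0:
  i=0: a_0=2, p_0 = 2*1 + 0 = 2, q_0 = 2*0 + 1 = 1.
  i=1: a_1=8, p_1 = 8*2 + 1 = 17, q_1 = 8*1 + 0 = 8.
  i=2: a_2=1, p_2 = 1*17 + 2 = 19, q_2 = 1*8 + 1 = 9.
  i=3: a_3=8, p_3 = 8*19 + 17 = 169, q_3 = 8*9 + 8 = 80.
  i=4: a_4=5, p_4 = 5*169 + 19 = 864, q_4 = 5*80 + 9 = 409.
  i=5: a_5=5, p_5 = 5*864 + 169 = 4489, q_5 = 5*409 + 80 = 2125.

2/1, 17/8, 19/9, 169/80, 864/409, 4489/2125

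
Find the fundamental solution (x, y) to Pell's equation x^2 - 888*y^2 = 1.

First expand sqrt(888) as a continued fraction. With x_i = (sqrt(888) + m_i)/d_i and (m_0, d_0) = (0, 1): a_0 = floor(sqrt(888)) = 29, since 29^2 = 841 <= 888 < 900 = 30^2.
Iterate m_{i+1} = d_i*a_i - m_i, d_{i+1} = (888 - m_{i+1}^2)/d_i, a_{i+1} = floor((a_0 + m_{i+1})/d_{i+1}):
  m_1 = 1*29 - 0 = 29, d_1 = (888 - 29^2)/1 = 47/1 = 47, a_1 = floor((29 + 29)/47) = 1.
  m_2 = 47*1 - 29 = 18, d_2 = (888 - 18^2)/47 = 564/47 = 12, a_2 = floor((29 + 18)/12) = 3.
  m_3 = 12*3 - 18 = 18, d_3 = (888 - 18^2)/12 = 564/12 = 47, a_3 = floor((29 + 18)/47) = 1.
  m_4 = 47*1 - 18 = 29, d_4 = (888 - 29^2)/47 = 47/47 = 1, a_4 = floor((29 + 29)/1) = 58.
  m_5 = 1*58 - 29 = 29, d_5 = (888 - 29^2)/1 = 47/1 = 47: (m_5, d_5) = (m_1, d_1) = (29, 47), so from here the quotients repeat a_1, ..., a_4; the period length is 4.
So sqrt(888) = [29; (1, 3, 1, 58)] with period length k = 4.
k is even, so the fundamental solution of x^2 - 888y^2 = 1 is (p_{k-1}, q_{k-1}) = (p_3, q_3); compute convergents through index 3.
Convergents (p_i = a_i*p_{i-1} + p_{i-2}, q_i = a_i*q_{i-1} + q_{i-2} with p_{-2}=0, p_{-1}=1, q_{-2}=1, q_{-1}=0):
  i=0: a_0=29, p_0 = 29*1 + 0 = 29, q_0 = 29*0 + 1 = 1.
  i=1: a_1=1, p_1 = 1*29 + 1 = 30, q_1 = 1*1 + 0 = 1.
  i=2: a_2=3, p_2 = 3*30 + 29 = 119, q_2 = 3*1 + 1 = 4.
  i=3: a_3=1, p_3 = 1*119 + 30 = 149, q_3 = 1*4 + 1 = 5.
Check: 149^2 - 888*5^2 = 22201 - 22200 = 1, so (x, y) = (149, 5) solves the equation, and by the theorem it is the least positive solution.

(x, y) = (149, 5)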